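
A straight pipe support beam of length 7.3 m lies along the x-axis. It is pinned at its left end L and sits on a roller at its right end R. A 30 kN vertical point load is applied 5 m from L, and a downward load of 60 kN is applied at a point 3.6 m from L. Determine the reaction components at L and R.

ΣM about L: R_y·7.3 − 30·5 − 60·3.6 = 0 → R_y = 366/7.3 = 50.137 ≈ 50.14 kN.
ΣF_y = 0: L_y + 50.137 − 30 − 60 = 0 → L_y = 39.86 kN.
ΣF_x = 0: no horizontal applied forces, so L_x = 0.

L_x = 0, L_y = 39.86 kN, R_y = 50.14 kN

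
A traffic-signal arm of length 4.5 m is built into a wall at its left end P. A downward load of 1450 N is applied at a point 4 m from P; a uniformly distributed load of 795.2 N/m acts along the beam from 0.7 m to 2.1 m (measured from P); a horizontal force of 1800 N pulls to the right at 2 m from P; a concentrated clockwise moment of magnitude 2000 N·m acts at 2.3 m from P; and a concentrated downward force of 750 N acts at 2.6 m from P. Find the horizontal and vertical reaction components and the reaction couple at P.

P_x = -1800 N, P_y = 3313 N, M_P = 11310 N·m

Resultant of the distributed load: 795.2 × 1.4 = 1113.28 N at 1.4 m from P.
ΣF_x = 0: P_x + 1800 = 0 → P_x = -1800 N.
ΣF_y = 0: P_y − 1450 − 795.2·1.4 − 750 = 0 → P_y = 3313 N.
ΣM about P: M_P − 1450·4 − (795.2·1.4)·1.4 − 2000 − 750·2.6 = 0 → M_P = 11310 N·m.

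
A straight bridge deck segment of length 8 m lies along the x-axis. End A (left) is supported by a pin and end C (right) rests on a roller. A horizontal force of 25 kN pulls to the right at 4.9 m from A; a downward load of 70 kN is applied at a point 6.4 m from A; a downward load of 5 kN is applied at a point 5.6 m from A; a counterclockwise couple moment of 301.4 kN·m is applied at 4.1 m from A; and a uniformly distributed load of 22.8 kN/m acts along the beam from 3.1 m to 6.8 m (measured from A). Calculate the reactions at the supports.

Resultant of the distributed load: 22.8 × 3.7 = 84.36 kN at 4.95 m from A.
Taking moments about A: C_y·8 − 70·6.4 − 5·5.6 + 301.4 − (22.8·3.7)·4.95 = 0 → C_y = 592.182/8 = 74.0228 ≈ 74.02 kN.
ΣF_y = 0: A_y + 74.0228 − 70 − 5 − 22.8·3.7 = 0 → A_y = 85.34 kN.
ΣF_x = 0: A_x + 25 = 0 → A_x = -25.00 kN.

A_x = -25.00 kN, A_y = 85.34 kN, C_y = 74.02 kN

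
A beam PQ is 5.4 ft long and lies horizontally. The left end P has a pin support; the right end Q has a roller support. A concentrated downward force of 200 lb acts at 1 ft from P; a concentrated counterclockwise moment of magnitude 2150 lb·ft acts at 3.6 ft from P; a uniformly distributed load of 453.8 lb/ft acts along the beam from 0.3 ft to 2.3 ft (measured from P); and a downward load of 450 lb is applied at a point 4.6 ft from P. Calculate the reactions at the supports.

P_x = 0, P_y = 1317 lb, Q_y = 240.7 lb

Resultant of the distributed load: 453.8 × 2 = 907.6 lb at 1.3 ft from P.
ΣM about P: Q_y·5.4 − 200·1 + 2150 − (453.8·2)·1.3 − 450·4.6 = 0 → Q_y = 1299.88/5.4 = 240.719 ≈ 240.7 lb.
ΣF_y = 0: P_y + 240.719 − 200 − 453.8·2 − 450 = 0 → P_y = 1317 lb.
ΣF_x = 0: no horizontal applied forces, so P_x = 0.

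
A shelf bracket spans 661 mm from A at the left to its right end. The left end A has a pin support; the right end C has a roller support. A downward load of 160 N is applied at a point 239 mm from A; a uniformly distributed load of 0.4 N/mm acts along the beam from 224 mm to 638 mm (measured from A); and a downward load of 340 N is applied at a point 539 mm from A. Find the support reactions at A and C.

A_x = 0, A_y = 222.5 N, C_y = 443.1 N

Resultant of the distributed load: 0.4 × 414 = 165.6 N at 431 mm from A.
Moments about A: C_y·661 − 160·239 − (0.4·414)·431 − 340·539 = 0 → C_y = 292873.6/661 = 443.077 ≈ 443.1 N.
ΣF_y = 0: A_y + 443.077 − 160 − 0.4·414 − 340 = 0 → A_y = 222.5 N.
ΣF_x = 0: no horizontal applied forces, so A_x = 0.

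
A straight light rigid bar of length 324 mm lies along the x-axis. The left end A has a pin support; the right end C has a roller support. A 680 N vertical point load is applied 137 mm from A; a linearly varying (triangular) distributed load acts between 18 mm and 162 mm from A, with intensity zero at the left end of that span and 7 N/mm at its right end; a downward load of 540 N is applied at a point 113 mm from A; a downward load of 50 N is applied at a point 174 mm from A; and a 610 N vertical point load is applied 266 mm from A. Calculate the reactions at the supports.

A_x = 0, A_y = 1203 N, C_y = 1181 N

Resultant of the triangular load: ½ × 7 × 144 = 504 N, acting at 114 mm from A (one-third of the span from the peak).
Taking moments about A: C_y·324 − 680·137 − (½·7·144)·114 − 540·113 − 50·174 − 610·266 = 0 → C_y = 382596/324 = 1180.85 ≈ 1181 N.
ΣF_y = 0: A_y + 1180.85 − 680 − ½·7·144 − 540 − 50 − 610 = 0 → A_y = 1203 N.
ΣF_x = 0: no horizontal applied forces, so A_x = 0.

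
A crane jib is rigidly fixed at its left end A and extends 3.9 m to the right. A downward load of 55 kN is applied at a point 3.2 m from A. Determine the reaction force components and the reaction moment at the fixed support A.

A_x = 0, A_y = 55.00 kN, M_A = 176.0 kN·m

ΣF_x = 0: A_x = 0.
ΣF_y = 0: A_y − 55 = 0 → A_y = 55.00 kN.
ΣM about A: M_A − 55·3.2 = 0 → M_A = 176.0 kN·m.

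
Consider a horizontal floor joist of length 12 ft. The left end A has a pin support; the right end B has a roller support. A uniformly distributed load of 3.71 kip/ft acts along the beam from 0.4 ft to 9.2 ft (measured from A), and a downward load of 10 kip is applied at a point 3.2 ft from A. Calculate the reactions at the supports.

Resultant of the distributed load: 3.71 × 8.8 = 32.648 kip at 4.8 ft from A.
Moments about A: B_y·12 − (3.71·8.8)·4.8 − 10·3.2 = 0 → B_y = 188.7104/12 = 15.7259 ≈ 15.73 kip.
ΣF_y = 0: A_y + 15.7259 − 3.71·8.8 − 10 = 0 → A_y = 26.92 kip.
ΣF_x = 0: no horizontal applied forces, so A_x = 0.

A_x = 0, A_y = 26.92 kip, B_y = 15.73 kip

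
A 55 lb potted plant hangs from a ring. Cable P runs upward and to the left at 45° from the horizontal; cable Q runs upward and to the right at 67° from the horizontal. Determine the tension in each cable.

T_P = 23.18 lb, T_Q = 41.95 lb

ΣF_x = 0: −T_P·cos45° + T_Q·cos67° = 0 → T_Q = 1.8097·T_P.
ΣF_y = 0: T_P·sin45° + T_Q·sin67° = 55.
Substitute: T_P·(0.707107 + 1.8097·0.920505) = 55 → T_P = 23.178 ≈ 23.18 lb.
Then T_Q = 1.8097 × 23.178 = 41.95 lb.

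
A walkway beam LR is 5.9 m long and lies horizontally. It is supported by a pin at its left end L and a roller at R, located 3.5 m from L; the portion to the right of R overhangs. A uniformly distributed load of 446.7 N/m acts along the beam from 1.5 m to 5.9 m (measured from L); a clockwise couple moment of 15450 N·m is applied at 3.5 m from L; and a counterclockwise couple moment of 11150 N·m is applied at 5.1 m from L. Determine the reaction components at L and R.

L_x = 0, L_y = -1341 N, R_y = 3306 N

Resultant of the distributed load: 446.7 × 4.4 = 1965.48 N at 3.7 m from L.
ΣM about L: R_y·3.5 − (446.7·4.4)·3.7 − 15450 + 11150 = 0 → R_y = 11572.276/3.5 = 3306.36 ≈ 3306 N.
ΣF_y = 0: L_y + 3306.36 − 446.7·4.4 = 0 → L_y = -1341 N.
ΣF_x = 0: no horizontal applied forces, so L_x = 0.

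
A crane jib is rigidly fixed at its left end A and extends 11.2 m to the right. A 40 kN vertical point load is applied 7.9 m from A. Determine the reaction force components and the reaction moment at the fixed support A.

ΣF_x = 0: A_x = 0.
ΣF_y = 0: A_y − 40 = 0 → A_y = 40.00 kN.
ΣM about A: M_A − 40·7.9 = 0 → M_A = 316.0 kN·m.

A_x = 0, A_y = 40.00 kN, M_A = 316.0 kN·m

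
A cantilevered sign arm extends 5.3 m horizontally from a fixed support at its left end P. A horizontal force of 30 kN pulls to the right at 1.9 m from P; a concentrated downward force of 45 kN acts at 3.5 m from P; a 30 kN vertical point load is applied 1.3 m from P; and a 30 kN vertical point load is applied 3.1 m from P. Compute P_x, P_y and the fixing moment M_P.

P_x = -30.00 kN, P_y = 105.0 kN, M_P = 289.5 kN·m

ΣF_x = 0: P_x + 30 = 0 → P_x = -30.00 kN.
ΣF_y = 0: P_y − 45 − 30 − 30 = 0 → P_y = 105.0 kN.
ΣM about P: M_P − 45·3.5 − 30·1.3 − 30·3.1 = 0 → M_P = 289.5 kN·m.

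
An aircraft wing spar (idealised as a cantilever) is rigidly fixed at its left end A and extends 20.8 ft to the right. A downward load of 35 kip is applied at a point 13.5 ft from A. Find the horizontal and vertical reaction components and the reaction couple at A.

A_x = 0, A_y = 35.00 kip, M_A = 472.5 kip·ft

ΣF_x = 0: A_x = 0.
ΣF_y = 0: A_y − 35 = 0 → A_y = 35.00 kip.
ΣM about A: M_A − 35·13.5 = 0 → M_A = 472.5 kip·ft.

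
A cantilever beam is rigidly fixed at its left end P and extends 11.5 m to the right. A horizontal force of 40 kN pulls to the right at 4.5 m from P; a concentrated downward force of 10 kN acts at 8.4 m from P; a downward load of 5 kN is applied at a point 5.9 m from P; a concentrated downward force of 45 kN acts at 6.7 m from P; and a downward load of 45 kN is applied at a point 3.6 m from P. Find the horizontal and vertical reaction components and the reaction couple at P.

P_x = -40.00 kN, P_y = 105.0 kN, M_P = 577.0 kN·m

ΣF_x = 0: P_x + 40 = 0 → P_x = -40.00 kN.
ΣF_y = 0: P_y − 10 − 5 − 45 − 45 = 0 → P_y = 105.0 kN.
ΣM about P: M_P − 10·8.4 − 5·5.9 − 45·6.7 − 45·3.6 = 0 → M_P = 577.0 kN·m.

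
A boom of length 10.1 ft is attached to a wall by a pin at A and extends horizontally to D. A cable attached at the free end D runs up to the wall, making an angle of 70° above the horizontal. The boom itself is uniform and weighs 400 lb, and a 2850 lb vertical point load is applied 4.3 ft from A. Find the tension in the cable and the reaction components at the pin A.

T = 1504 lb, A_x = 514.4 lb, A_y = 1837 lb

ΣM about A: T·sin70°·10.1 − 400·5.05 − 2850·4.3 = 0 → T = 14275/(10.1·0.939693) = 1504.07 ≈ 1504 lb.
ΣF_x = 0: A_x − T·cos70° = 0 → A_x = 1504.07 × 0.34202 = 514.4 lb.
ΣF_y = 0: A_y + T·sin70° − 400 − 2850 = 0 → A_y = 3250 − 1504.07 × 0.939693 = 1837 lb.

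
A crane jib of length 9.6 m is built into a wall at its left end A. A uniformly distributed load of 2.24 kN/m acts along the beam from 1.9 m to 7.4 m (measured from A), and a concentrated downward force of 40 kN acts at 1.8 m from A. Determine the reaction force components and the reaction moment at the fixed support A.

Resultant of the distributed load: 2.24 × 5.5 = 12.32 kN at 4.65 m from A.
ΣF_x = 0: A_x = 0.
ΣF_y = 0: A_y − 2.24·5.5 − 40 = 0 → A_y = 52.32 kN.
ΣM about A: M_A − (2.24·5.5)·4.65 − 40·1.8 = 0 → M_A = 129.3 kN·m.

A_x = 0, A_y = 52.32 kN, M_A = 129.3 kN·m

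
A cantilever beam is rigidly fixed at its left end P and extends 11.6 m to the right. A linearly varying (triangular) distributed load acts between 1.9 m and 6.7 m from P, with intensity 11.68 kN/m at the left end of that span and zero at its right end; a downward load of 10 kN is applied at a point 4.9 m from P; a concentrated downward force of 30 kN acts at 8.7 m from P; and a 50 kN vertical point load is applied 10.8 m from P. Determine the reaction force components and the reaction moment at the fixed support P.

P_x = 0, P_y = 118.0 kN, M_P = 948.1 kN·m

Resultant of the triangular load: ½ × 11.68 × 4.8 = 28.032 kN, acting at 3.5 m from P (one-third of the span from the peak).
ΣF_x = 0: P_x = 0.
ΣF_y = 0: P_y − ½·11.68·4.8 − 10 − 30 − 50 = 0 → P_y = 118.0 kN.
ΣM about P: M_P − (½·11.68·4.8)·3.5 − 10·4.9 − 30·8.7 − 50·10.8 = 0 → M_P = 948.1 kN·m.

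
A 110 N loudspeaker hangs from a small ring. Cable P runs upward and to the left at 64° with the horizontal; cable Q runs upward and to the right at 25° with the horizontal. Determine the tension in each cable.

ΣF_x = 0: −T_P·cos64° + T_Q·cos25° = 0 → T_Q = 0.483689·T_P.
ΣF_y = 0: T_P·sin64° + T_Q·sin25° = 110.
Substitute: T_P·(0.898794 + 0.483689·0.422618) = 110 → T_P = 99.7091 ≈ 99.71 N.
Then T_Q = 0.483689 × 99.7091 = 48.23 N.

T_P = 99.71 N, T_Q = 48.23 N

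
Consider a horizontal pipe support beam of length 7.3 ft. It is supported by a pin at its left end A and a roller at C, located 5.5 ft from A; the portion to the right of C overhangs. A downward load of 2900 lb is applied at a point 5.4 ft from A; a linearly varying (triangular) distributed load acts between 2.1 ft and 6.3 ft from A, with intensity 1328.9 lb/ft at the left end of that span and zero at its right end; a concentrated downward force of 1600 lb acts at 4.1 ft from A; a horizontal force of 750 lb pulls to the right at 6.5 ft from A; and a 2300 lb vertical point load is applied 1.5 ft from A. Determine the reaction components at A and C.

A_x = -750.0 lb, A_y = 3148 lb, C_y = 6443 lb

Resultant of the triangular load: ½ × 1328.9 × 4.2 = 2790.69 lb, acting at 3.5 ft from A (one-third of the span from the peak).
Taking moments about A: C_y·5.5 − 2900·5.4 − (½·1328.9·4.2)·3.5 − 1600·4.1 − 2300·1.5 = 0 → C_y = 35437.415/5.5 = 6443.17 ≈ 6443 lb.
ΣF_y = 0: A_y + 6443.17 − 2900 − ½·1328.9·4.2 − 1600 − 2300 = 0 → A_y = 3148 lb.
ΣF_x = 0: A_x + 750 = 0 → A_x = -750.0 lb.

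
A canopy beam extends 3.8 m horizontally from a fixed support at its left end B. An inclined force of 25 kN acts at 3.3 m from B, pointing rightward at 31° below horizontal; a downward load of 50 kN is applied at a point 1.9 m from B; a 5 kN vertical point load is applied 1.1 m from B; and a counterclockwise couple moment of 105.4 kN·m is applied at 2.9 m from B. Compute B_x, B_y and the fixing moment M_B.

ΣF_x = 0: B_x + 25·cos31° = 0 → B_x = -21.43 kN.
ΣF_y = 0: B_y − 25·sin31° − 50 − 5 = 0 → B_y = 67.88 kN.
ΣM about B: M_B − 25·sin31°·3.3 − 50·1.9 − 5·1.1 + 105.4 = 0 → M_B = 37.59 kN·m.

B_x = -21.43 kN, B_y = 67.88 kN, M_B = 37.59 kN·m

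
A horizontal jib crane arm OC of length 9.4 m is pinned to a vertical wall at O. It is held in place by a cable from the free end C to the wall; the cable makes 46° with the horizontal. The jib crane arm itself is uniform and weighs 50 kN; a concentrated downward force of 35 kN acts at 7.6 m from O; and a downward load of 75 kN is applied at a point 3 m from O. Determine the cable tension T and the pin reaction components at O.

ΣM about O: T·sin46°·9.4 − 50·4.7 − 35·7.6 − 75·3 = 0 → T = 726/(9.4·0.71934) = 107.368 ≈ 107.4 kN.
ΣF_x = 0: O_x − T·cos46° = 0 → O_x = 107.368 × 0.694658 = 74.58 kN.
ΣF_y = 0: O_y + T·sin46° − 50 − 35 − 75 = 0 → O_y = 160 − 107.368 × 0.71934 = 82.77 kN.

T = 107.4 kN, O_x = 74.58 kN, O_y = 82.77 kN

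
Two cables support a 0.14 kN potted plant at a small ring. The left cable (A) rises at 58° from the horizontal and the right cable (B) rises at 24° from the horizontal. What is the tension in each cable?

ΣF_x = 0: −T_A·cos58° + T_B·cos24° = 0 → T_B = 0.580069·T_A.
ΣF_y = 0: T_A·sin58° + T_B·sin24° = 0.14.
Substitute: T_A·(0.848048 + 0.580069·0.406737) = 0.14 → T_A = 0.129153 ≈ 0.1292 kN.
Then T_B = 0.580069 × 0.129153 = 0.07492 kN.

T_A = 0.1292 kN, T_B = 0.07492 kN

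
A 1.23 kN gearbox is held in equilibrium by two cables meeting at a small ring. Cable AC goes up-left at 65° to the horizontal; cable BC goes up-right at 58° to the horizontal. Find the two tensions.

ΣF_x = 0: −T_AC·cos65° + T_BC·cos58° = 0 → T_BC = 0.797514·T_AC.
ΣF_y = 0: T_AC·sin65° + T_BC·sin58° = 1.23.
Substitute: T_AC·(0.906308 + 0.797514·0.848048) = 1.23 → T_AC = 0.777183 ≈ 0.7772 kN.
Then T_BC = 0.797514 × 0.777183 = 0.6198 kN.

T_AC = 0.7772 kN, T_BC = 0.6198 kN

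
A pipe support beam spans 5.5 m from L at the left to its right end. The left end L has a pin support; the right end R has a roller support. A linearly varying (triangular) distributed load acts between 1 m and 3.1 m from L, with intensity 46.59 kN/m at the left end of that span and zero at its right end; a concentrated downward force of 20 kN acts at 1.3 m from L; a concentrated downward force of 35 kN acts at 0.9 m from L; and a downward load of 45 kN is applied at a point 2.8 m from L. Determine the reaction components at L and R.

Resultant of the triangular load: ½ × 46.59 × 2.1 = 48.9195 kN, acting at 1.7 m from L (one-third of the span from the peak).
ΣM about L: R_y·5.5 − (½·46.59·2.1)·1.7 − 20·1.3 − 35·0.9 − 45·2.8 = 0 → R_y = 266.66315/5.5 = 48.4842 ≈ 48.48 kN.
ΣF_y = 0: L_y + 48.4842 − ½·46.59·2.1 − 20 − 35 − 45 = 0 → L_y = 100.4 kN.
ΣF_x = 0: no horizontal applied forces, so L_x = 0.

L_x = 0, L_y = 100.4 kN, R_y = 48.48 kN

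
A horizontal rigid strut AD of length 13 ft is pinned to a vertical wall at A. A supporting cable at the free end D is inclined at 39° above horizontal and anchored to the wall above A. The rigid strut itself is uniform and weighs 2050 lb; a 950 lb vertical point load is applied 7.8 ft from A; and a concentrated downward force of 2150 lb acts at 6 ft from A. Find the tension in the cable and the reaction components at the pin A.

T = 4111 lb, A_x = 3195 lb, A_y = 2563 lb

ΣM about A: T·sin39°·13 − 2050·6.5 − 950·7.8 − 2150·6 = 0 → T = 33635/(13·0.62932) = 4111.28 ≈ 4111 lb.
ΣF_x = 0: A_x − T·cos39° = 0 → A_x = 4111.28 × 0.777146 = 3195 lb.
ΣF_y = 0: A_y + T·sin39° − 2050 − 950 − 2150 = 0 → A_y = 5150 − 4111.28 × 0.62932 = 2563 lb.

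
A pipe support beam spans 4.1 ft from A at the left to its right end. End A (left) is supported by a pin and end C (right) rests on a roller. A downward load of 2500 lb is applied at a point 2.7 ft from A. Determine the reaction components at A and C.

Taking moments about A: C_y·4.1 − 2500·2.7 = 0 → C_y = 6750/4.1 = 1646.34 ≈ 1646 lb.
ΣF_y = 0: A_y + 1646.34 − 2500 = 0 → A_y = 853.7 lb.
ΣF_x = 0: no horizontal applied forces, so A_x = 0.

A_x = 0, A_y = 853.7 lb, C_y = 1646 lb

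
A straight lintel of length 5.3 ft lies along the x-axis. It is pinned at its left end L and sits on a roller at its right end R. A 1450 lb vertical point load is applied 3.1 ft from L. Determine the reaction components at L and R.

L_x = 0, L_y = 601.9 lb, R_y = 848.1 lb

Moments about L: R_y·5.3 − 1450·3.1 = 0 → R_y = 4495/5.3 = 848.113 ≈ 848.1 lb.
ΣF_y = 0: L_y + 848.113 − 1450 = 0 → L_y = 601.9 lb.
ΣF_x = 0: no horizontal applied forces, so L_x = 0.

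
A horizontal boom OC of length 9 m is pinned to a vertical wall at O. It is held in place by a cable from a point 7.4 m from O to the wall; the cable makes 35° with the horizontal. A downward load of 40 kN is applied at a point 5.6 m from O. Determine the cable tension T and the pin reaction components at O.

T = 52.77 kN, O_x = 43.23 kN, O_y = 9.730 kN

ΣM about O: T·sin35°·7.4 − 40·5.6 = 0 → T = 224/(7.4·0.573576) = 52.7746 ≈ 52.77 kN.
ΣF_x = 0: O_x − T·cos35° = 0 → O_x = 52.7746 × 0.819152 = 43.23 kN.
ΣF_y = 0: O_y + T·sin35° − 40 = 0 → O_y = 40 − 52.7746 × 0.573576 = 9.730 kN.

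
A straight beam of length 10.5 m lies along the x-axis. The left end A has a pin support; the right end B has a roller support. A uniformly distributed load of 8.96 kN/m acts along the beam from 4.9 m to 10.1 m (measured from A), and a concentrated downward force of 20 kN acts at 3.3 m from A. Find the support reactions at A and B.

Resultant of the distributed load: 8.96 × 5.2 = 46.592 kN at 7.5 m from A.
ΣM about A: B_y·10.5 − (8.96·5.2)·7.5 − 20·3.3 = 0 → B_y = 415.44/10.5 = 39.5657 ≈ 39.57 kN.
ΣF_y = 0: A_y + 39.5657 − 8.96·5.2 − 20 = 0 → A_y = 27.03 kN.
ΣF_x = 0: no horizontal applied forces, so A_x = 0.

A_x = 0, A_y = 27.03 kN, B_y = 39.57 kN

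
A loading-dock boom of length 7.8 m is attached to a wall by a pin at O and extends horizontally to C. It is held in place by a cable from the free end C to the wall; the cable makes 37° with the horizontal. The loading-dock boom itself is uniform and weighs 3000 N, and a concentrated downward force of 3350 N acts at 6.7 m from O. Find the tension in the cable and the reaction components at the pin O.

T = 7274 N, O_x = 5809 N, O_y = 1972 N

ΣM about O: T·sin37°·7.8 − 3000·3.9 − 3350·6.7 = 0 → T = 34145/(7.8·0.601815) = 7273.94 ≈ 7274 N.
ΣF_x = 0: O_x − T·cos37° = 0 → O_x = 7273.94 × 0.798636 = 5809 N.
ΣF_y = 0: O_y + T·sin37° − 3000 − 3350 = 0 → O_y = 6350 − 7273.94 × 0.601815 = 1972 N.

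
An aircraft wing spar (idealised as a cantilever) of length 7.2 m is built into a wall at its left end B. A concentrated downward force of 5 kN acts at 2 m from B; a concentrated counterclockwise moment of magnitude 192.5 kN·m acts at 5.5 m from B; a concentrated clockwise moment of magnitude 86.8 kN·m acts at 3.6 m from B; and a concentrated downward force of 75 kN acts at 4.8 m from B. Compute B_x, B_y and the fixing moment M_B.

B_x = 0, B_y = 80.00 kN, M_B = 264.3 kN·m

ΣF_x = 0: B_x = 0.
ΣF_y = 0: B_y − 5 − 75 = 0 → B_y = 80.00 kN.
ΣM about B: M_B − 5·2 + 192.5 − 86.8 − 75·4.8 = 0 → M_B = 264.3 kN·m.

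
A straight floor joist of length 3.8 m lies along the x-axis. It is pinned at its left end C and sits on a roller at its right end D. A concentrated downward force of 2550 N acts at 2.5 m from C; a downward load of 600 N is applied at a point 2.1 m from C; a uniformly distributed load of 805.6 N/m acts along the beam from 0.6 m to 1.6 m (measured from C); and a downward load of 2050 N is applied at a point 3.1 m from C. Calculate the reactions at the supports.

C_x = 0, C_y = 2091 N, D_y = 3915 N

Resultant of the distributed load: 805.6 × 1 = 805.6 N at 1.1 m from C.
Taking moments about C: D_y·3.8 − 2550·2.5 − 600·2.1 − (805.6·1)·1.1 − 2050·3.1 = 0 → D_y = 14876.16/3.8 = 3914.78 ≈ 3915 N.
ΣF_y = 0: C_y + 3914.78 − 2550 − 600 − 805.6·1 − 2050 = 0 → C_y = 2091 N.
ΣF_x = 0: no horizontal applied forces, so C_x = 0.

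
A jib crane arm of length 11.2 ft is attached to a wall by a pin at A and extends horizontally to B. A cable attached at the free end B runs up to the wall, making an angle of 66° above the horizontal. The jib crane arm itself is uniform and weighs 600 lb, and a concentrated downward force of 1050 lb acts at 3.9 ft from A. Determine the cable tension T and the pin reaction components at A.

T = 728.6 lb, A_x = 296.4 lb, A_y = 984.4 lb

ΣM about A: T·sin66°·11.2 − 600·5.6 − 1050·3.9 = 0 → T = 7455/(11.2·0.913545) = 728.618 ≈ 728.6 lb.
ΣF_x = 0: A_x − T·cos66° = 0 → A_x = 728.618 × 0.406737 = 296.4 lb.
ΣF_y = 0: A_y + T·sin66° − 600 − 1050 = 0 → A_y = 1650 − 728.618 × 0.913545 = 984.4 lb.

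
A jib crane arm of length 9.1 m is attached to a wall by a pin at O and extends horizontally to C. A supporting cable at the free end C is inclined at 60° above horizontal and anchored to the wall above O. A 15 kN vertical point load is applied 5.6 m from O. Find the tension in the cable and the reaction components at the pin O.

T = 10.66 kN, O_x = 5.329 kN, O_y = 5.769 kN

ΣM about O: T·sin60°·9.1 − 15·5.6 = 0 → T = 84/(9.1·0.866025) = 10.6588 ≈ 10.66 kN.
ΣF_x = 0: O_x − T·cos60° = 0 → O_x = 10.6588 × 0.5 = 5.329 kN.
ΣF_y = 0: O_y + T·sin60° − 15 = 0 → O_y = 15 − 10.6588 × 0.866025 = 5.769 kN.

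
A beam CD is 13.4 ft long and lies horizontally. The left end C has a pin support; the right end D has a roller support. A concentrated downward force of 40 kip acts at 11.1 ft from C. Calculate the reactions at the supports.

Moments about C: D_y·13.4 − 40·11.1 = 0 → D_y = 444/13.4 = 33.1343 ≈ 33.13 kip.
ΣF_y = 0: C_y + 33.1343 − 40 = 0 → C_y = 6.866 kip.
ΣF_x = 0: no horizontal applied forces, so C_x = 0.

C_x = 0, C_y = 6.866 kip, D_y = 33.13 kip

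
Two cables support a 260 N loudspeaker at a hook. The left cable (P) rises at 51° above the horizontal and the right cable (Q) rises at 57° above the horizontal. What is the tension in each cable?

T_P = 148.9 N, T_Q = 172.0 N

ΣF_x = 0: −T_P·cos51° + T_Q·cos57° = 0 → T_Q = 1.15548·T_P.
ΣF_y = 0: T_P·sin51° + T_Q·sin57° = 260.
Substitute: T_P·(0.777146 + 1.15548·0.838671) = 260 → T_P = 148.894 ≈ 148.9 N.
Then T_Q = 1.15548 × 148.894 = 172.0 N.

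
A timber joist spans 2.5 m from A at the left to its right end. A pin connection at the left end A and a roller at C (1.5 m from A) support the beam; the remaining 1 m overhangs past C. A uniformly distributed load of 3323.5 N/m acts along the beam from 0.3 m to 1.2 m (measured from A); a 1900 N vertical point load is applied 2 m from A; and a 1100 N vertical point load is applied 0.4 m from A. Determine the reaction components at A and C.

Resultant of the distributed load: 3323.5 × 0.9 = 2991.15 N at 0.75 m from A.
Taking moments about A: C_y·1.5 − (3323.5·0.9)·0.75 − 1900·2 − 1100·0.4 = 0 → C_y = 6483.3625/1.5 = 4322.24 ≈ 4322 N.
ΣF_y = 0: A_y + 4322.24 − 3323.5·0.9 − 1900 − 1100 = 0 → A_y = 1669 N.
ΣF_x = 0: no horizontal applied forces, so A_x = 0.

A_x = 0, A_y = 1669 N, C_y = 4322 N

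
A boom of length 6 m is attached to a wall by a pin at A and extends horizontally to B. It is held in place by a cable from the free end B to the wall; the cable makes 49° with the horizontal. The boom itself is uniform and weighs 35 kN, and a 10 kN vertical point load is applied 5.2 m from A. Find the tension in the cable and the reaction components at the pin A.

T = 34.67 kN, A_x = 22.75 kN, A_y = 18.83 kN

ΣM about A: T·sin49°·6 − 35·3 − 10·5.2 = 0 → T = 157/(6·0.75471) = 34.6712 ≈ 34.67 kN.
ΣF_x = 0: A_x − T·cos49° = 0 → A_x = 34.6712 × 0.656059 = 22.75 kN.
ΣF_y = 0: A_y + T·sin49° − 35 − 10 = 0 → A_y = 45 − 34.6712 × 0.75471 = 18.83 kN.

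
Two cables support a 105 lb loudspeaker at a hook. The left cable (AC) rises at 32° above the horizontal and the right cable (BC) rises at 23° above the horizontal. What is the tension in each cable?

ΣF_x = 0: −T_AC·cos32° + T_BC·cos23° = 0 → T_BC = 0.921286·T_AC.
ΣF_y = 0: T_AC·sin32° + T_BC·sin23° = 105.
Substitute: T_AC·(0.529919 + 0.921286·0.390731) = 105 → T_AC = 117.992 ≈ 118.0 lb.
Then T_BC = 0.921286 × 117.992 = 108.7 lb.

T_AC = 118.0 lb, T_BC = 108.7 lb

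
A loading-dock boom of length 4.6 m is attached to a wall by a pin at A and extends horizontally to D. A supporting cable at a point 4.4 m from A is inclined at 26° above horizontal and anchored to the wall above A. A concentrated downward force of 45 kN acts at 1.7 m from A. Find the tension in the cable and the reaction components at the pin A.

T = 39.66 kN, A_x = 35.65 kN, A_y = 27.61 kN

ΣM about A: T·sin26°·4.4 − 45·1.7 = 0 → T = 76.5/(4.4·0.438371) = 39.6613 ≈ 39.66 kN.
ΣF_x = 0: A_x − T·cos26° = 0 → A_x = 39.6613 × 0.898794 = 35.65 kN.
ΣF_y = 0: A_y + T·sin26° − 45 = 0 → A_y = 45 − 39.6613 × 0.438371 = 27.61 kN.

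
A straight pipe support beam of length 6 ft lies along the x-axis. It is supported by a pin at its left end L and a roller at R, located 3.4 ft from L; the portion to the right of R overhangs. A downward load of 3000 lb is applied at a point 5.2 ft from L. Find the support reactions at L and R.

ΣM about L: R_y·3.4 − 3000·5.2 = 0 → R_y = 15600/3.4 = 4588.24 ≈ 4588 lb.
ΣF_y = 0: L_y + 4588.24 − 3000 = 0 → L_y = -1588 lb.
ΣF_x = 0: no horizontal applied forces, so L_x = 0.

L_x = 0, L_y = -1588 lb, R_y = 4588 lb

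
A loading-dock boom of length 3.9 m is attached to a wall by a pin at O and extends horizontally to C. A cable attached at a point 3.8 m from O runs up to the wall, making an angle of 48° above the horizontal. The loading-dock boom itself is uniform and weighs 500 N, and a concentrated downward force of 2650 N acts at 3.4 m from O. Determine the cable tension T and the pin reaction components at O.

T = 3536 N, O_x = 2366 N, O_y = 522.4 N

ΣM about O: T·sin48°·3.8 − 500·1.95 − 2650·3.4 = 0 → T = 9985/(3.8·0.743145) = 3535.83 ≈ 3536 N.
ΣF_x = 0: O_x − T·cos48° = 0 → O_x = 3535.83 × 0.669131 = 2366 N.
ΣF_y = 0: O_y + T·sin48° − 500 − 2650 = 0 → O_y = 3150 − 3535.83 × 0.743145 = 522.4 N.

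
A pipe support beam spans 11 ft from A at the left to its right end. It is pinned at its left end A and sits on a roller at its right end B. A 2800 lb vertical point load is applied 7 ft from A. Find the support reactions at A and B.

A_x = 0, A_y = 1018 lb, B_y = 1782 lb

ΣM about A: B_y·11 − 2800·7 = 0 → B_y = 19600/11 = 1781.82 ≈ 1782 lb.
ΣF_y = 0: A_y + 1781.82 − 2800 = 0 → A_y = 1018 lb.
ΣF_x = 0: no horizontal applied forces, so A_x = 0.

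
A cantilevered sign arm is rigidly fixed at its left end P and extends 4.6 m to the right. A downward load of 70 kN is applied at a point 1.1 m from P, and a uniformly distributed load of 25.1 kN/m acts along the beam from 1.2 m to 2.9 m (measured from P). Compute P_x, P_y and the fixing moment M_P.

P_x = 0, P_y = 112.7 kN, M_P = 164.5 kN·m

Resultant of the distributed load: 25.1 × 1.7 = 42.67 kN at 2.05 m from P.
ΣF_x = 0: P_x = 0.
ΣF_y = 0: P_y − 70 − 25.1·1.7 = 0 → P_y = 112.7 kN.
ΣM about P: M_P − 70·1.1 − (25.1·1.7)·2.05 = 0 → M_P = 164.5 kN·m.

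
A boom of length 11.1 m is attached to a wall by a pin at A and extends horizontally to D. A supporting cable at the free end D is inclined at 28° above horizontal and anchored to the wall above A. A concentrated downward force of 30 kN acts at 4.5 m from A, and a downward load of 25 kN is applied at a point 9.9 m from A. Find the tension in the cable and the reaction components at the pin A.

T = 73.40 kN, A_x = 64.81 kN, A_y = 20.54 kN

ΣM about A: T·sin28°·11.1 − 30·4.5 − 25·9.9 = 0 → T = 382.5/(11.1·0.469472) = 73.4005 ≈ 73.40 kN.
ΣF_x = 0: A_x − T·cos28° = 0 → A_x = 73.4005 × 0.882948 = 64.81 kN.
ΣF_y = 0: A_y + T·sin28° − 30 − 25 = 0 → A_y = 55 − 73.4005 × 0.469472 = 20.54 kN.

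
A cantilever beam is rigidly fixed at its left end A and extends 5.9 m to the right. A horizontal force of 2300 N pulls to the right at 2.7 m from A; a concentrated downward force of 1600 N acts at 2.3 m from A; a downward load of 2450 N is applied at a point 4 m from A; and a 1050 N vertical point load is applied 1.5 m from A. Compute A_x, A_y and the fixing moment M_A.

ΣF_x = 0: A_x + 2300 = 0 → A_x = -2300 N.
ΣF_y = 0: A_y − 1600 − 2450 − 1050 = 0 → A_y = 5100 N.
ΣM about A: M_A − 1600·2.3 − 2450·4 − 1050·1.5 = 0 → M_A = 15060 N·m.

A_x = -2300 N, A_y = 5100 N, M_A = 15060 N·m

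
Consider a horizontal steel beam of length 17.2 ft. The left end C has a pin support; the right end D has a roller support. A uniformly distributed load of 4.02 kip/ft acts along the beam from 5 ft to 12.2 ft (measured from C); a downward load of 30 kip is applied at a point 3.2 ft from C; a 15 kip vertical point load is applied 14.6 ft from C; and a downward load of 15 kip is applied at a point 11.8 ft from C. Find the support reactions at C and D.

C_x = 0, C_y = 45.87 kip, D_y = 43.08 kip

Resultant of the distributed load: 4.02 × 7.2 = 28.944 kip at 8.6 ft from C.
Moments about C: D_y·17.2 − (4.02·7.2)·8.6 − 30·3.2 − 15·14.6 − 15·11.8 = 0 → D_y = 740.9184/17.2 = 43.0767 ≈ 43.08 kip.
ΣF_y = 0: C_y + 43.0767 − 4.02·7.2 − 30 − 15 − 15 = 0 → C_y = 45.87 kip.
ΣF_x = 0: no horizontal applied forces, so C_x = 0.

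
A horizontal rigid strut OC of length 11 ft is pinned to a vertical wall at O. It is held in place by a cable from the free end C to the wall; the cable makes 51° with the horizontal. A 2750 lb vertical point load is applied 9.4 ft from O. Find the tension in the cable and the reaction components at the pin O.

T = 3024 lb, O_x = 1903 lb, O_y = 400.0 lb

ΣM about O: T·sin51°·11 − 2750·9.4 = 0 → T = 25850/(11·0.777146) = 3023.88 ≈ 3024 lb.
ΣF_x = 0: O_x − T·cos51° = 0 → O_x = 3023.88 × 0.62932 = 1903 lb.
ΣF_y = 0: O_y + T·sin51° − 2750 = 0 → O_y = 2750 − 3023.88 × 0.777146 = 400.0 lb.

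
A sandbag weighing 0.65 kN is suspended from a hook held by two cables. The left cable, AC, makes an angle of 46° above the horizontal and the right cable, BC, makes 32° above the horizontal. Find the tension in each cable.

T_AC = 0.5635 kN, T_BC = 0.4616 kN

ΣF_x = 0: −T_AC·cos46° + T_BC·cos32° = 0 → T_BC = 0.819126·T_AC.
ΣF_y = 0: T_AC·sin46° + T_BC·sin32° = 0.65.
Substitute: T_AC·(0.71934 + 0.819126·0.529919) = 0.65 → T_AC = 0.563546 ≈ 0.5635 kN.
Then T_BC = 0.819126 × 0.563546 = 0.4616 kN.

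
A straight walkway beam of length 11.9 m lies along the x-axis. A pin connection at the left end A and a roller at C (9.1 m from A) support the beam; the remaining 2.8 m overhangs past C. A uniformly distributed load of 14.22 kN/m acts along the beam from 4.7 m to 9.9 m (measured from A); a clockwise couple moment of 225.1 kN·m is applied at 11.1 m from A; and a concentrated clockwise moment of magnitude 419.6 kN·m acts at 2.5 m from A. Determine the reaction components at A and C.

A_x = 0, A_y = -56.22 kN, C_y = 130.2 kN

Resultant of the distributed load: 14.22 × 5.2 = 73.944 kN at 7.3 m from A.
ΣM about A: C_y·9.1 − (14.22·5.2)·7.3 − 225.1 − 419.6 = 0 → C_y = 1184.4912/9.1 = 130.164 ≈ 130.2 kN.
ΣF_y = 0: A_y + 130.164 − 14.22·5.2 = 0 → A_y = -56.22 kN.
ΣF_x = 0: no horizontal applied forces, so A_x = 0.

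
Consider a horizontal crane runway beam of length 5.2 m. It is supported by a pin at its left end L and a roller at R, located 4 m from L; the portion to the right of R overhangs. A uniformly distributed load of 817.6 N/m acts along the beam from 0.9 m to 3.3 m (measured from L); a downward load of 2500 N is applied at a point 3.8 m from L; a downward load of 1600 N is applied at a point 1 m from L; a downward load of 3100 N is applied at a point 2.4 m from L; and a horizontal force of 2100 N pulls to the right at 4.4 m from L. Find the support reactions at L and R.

L_x = -2100 N, L_y = 3497 N, R_y = 5665 N

Resultant of the distributed load: 817.6 × 2.4 = 1962.24 N at 2.1 m from L.
Moments about L: R_y·4 − (817.6·2.4)·2.1 − 2500·3.8 − 1600·1 − 3100·2.4 = 0 → R_y = 22660.704/4 = 5665.18 ≈ 5665 N.
ΣF_y = 0: L_y + 5665.18 − 817.6·2.4 − 2500 − 1600 − 3100 = 0 → L_y = 3497 N.
ΣF_x = 0: L_x + 2100 = 0 → L_x = -2100 N.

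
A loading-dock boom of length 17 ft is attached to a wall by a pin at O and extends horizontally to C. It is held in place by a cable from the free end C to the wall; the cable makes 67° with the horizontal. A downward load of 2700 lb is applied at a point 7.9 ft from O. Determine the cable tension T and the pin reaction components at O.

ΣM about O: T·sin67°·17 − 2700·7.9 = 0 → T = 21330/(17·0.920505) = 1363.06 ≈ 1363 lb.
ΣF_x = 0: O_x − T·cos67° = 0 → O_x = 1363.06 × 0.390731 = 532.6 lb.
ΣF_y = 0: O_y + T·sin67° − 2700 = 0 → O_y = 2700 − 1363.06 × 0.920505 = 1445 lb.

T = 1363 lb, O_x = 532.6 lb, O_y = 1445 lb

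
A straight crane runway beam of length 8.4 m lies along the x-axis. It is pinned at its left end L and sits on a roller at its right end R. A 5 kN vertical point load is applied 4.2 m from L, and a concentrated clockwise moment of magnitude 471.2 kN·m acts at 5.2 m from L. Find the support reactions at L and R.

L_x = 0, L_y = -53.60 kN, R_y = 58.60 kN

ΣM about L: R_y·8.4 − 5·4.2 − 471.2 = 0 → R_y = 492.2/8.4 = 58.5952 ≈ 58.60 kN.
ΣF_y = 0: L_y + 58.5952 − 5 = 0 → L_y = -53.60 kN.
ΣF_x = 0: no horizontal applied forces, so L_x = 0.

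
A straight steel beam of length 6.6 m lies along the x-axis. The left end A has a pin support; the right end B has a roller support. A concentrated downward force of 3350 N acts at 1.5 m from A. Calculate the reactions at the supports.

A_x = 0, A_y = 2589 N, B_y = 761.4 N

Moments about A: B_y·6.6 − 3350·1.5 = 0 → B_y = 5025/6.6 = 761.364 ≈ 761.4 N.
ΣF_y = 0: A_y + 761.364 − 3350 = 0 → A_y = 2589 N.
ΣF_x = 0: no horizontal applied forces, so A_x = 0.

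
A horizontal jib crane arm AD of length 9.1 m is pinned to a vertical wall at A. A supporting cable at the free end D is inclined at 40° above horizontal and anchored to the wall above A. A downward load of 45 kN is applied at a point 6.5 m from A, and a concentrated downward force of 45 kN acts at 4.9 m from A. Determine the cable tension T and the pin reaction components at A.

T = 87.70 kN, A_x = 67.18 kN, A_y = 33.63 kN

ΣM about A: T·sin40°·9.1 − 45·6.5 − 45·4.9 = 0 → T = 513/(9.1·0.642788) = 87.7017 ≈ 87.70 kN.
ΣF_x = 0: A_x − T·cos40° = 0 → A_x = 87.7017 × 0.766044 = 67.18 kN.
ΣF_y = 0: A_y + T·sin40° − 45 − 45 = 0 → A_y = 90 − 87.7017 × 0.642788 = 33.63 kN.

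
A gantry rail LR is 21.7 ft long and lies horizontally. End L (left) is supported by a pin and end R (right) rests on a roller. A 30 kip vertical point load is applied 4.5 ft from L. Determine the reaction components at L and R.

Taking moments about L: R_y·21.7 − 30·4.5 = 0 → R_y = 135/21.7 = 6.2212 ≈ 6.221 kip.
ΣF_y = 0: L_y + 6.2212 − 30 = 0 → L_y = 23.78 kip.
ΣF_x = 0: no horizontal applied forces, so L_x = 0.

L_x = 0, L_y = 23.78 kip, R_y = 6.221 kip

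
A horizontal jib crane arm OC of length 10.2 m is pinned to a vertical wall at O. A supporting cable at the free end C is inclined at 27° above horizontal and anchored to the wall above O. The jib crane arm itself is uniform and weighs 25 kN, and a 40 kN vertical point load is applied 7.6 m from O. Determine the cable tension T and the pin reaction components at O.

ΣM about O: T·sin27°·10.2 − 25·5.1 − 40·7.6 = 0 → T = 431.5/(10.2·0.45399) = 93.1825 ≈ 93.18 kN.
ΣF_x = 0: O_x − T·cos27° = 0 → O_x = 93.1825 × 0.891007 = 83.03 kN.
ΣF_y = 0: O_y + T·sin27° − 25 − 40 = 0 → O_y = 65 − 93.1825 × 0.45399 = 22.70 kN.

T = 93.18 kN, O_x = 83.03 kN, O_y = 22.70 kN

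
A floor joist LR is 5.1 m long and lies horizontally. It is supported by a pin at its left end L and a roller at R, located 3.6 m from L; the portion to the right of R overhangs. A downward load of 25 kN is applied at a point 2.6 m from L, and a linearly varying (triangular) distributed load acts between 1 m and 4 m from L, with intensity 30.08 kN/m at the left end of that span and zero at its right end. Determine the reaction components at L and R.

L_x = 0, L_y = 27.00 kN, R_y = 43.12 kN

Resultant of the triangular load: ½ × 30.08 × 3 = 45.12 kN, acting at 2 m from L (one-third of the span from the peak).
ΣM about L: R_y·3.6 − 25·2.6 − (½·30.08·3)·2 = 0 → R_y = 155.24/3.6 = 43.1222 ≈ 43.12 kN.
ΣF_y = 0: L_y + 43.1222 − 25 − ½·30.08·3 = 0 → L_y = 27.00 kN.
ΣF_x = 0: no horizontal applied forces, so L_x = 0.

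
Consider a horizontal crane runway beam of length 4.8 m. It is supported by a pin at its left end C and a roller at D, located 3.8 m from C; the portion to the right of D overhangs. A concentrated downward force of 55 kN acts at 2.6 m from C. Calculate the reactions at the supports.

Moments about C: D_y·3.8 − 55·2.6 = 0 → D_y = 143/3.8 = 37.6316 ≈ 37.63 kN.
ΣF_y = 0: C_y + 37.6316 − 55 = 0 → C_y = 17.37 kN.
ΣF_x = 0: no horizontal applied forces, so C_x = 0.

C_x = 0, C_y = 17.37 kN, D_y = 37.63 kN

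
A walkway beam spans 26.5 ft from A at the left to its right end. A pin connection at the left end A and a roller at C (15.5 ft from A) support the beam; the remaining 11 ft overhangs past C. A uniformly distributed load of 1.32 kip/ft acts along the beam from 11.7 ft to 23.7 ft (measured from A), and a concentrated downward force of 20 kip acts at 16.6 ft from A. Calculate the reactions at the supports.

Resultant of the distributed load: 1.32 × 12 = 15.84 kip at 17.7 ft from A.
ΣM about A: C_y·15.5 − (1.32·12)·17.7 − 20·16.6 = 0 → C_y = 612.368/15.5 = 39.5076 ≈ 39.51 kip.
ΣF_y = 0: A_y + 39.5076 − 1.32·12 − 20 = 0 → A_y = -3.668 kip.
ΣF_x = 0: no horizontal applied forces, so A_x = 0.

A_x = 0, A_y = -3.668 kip, C_y = 39.51 kip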